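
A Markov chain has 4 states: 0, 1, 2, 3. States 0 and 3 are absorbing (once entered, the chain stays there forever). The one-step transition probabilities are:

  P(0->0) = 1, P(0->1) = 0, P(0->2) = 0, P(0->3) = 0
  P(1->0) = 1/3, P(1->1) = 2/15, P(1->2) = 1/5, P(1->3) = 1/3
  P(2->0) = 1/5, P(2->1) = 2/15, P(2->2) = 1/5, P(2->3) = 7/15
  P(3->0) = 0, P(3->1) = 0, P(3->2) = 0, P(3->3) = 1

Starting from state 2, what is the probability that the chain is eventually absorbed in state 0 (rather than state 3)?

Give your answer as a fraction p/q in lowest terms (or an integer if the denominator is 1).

Answer: 49/150

Derivation:
Let a_i = P(absorbed in 0 | start in state i).
Boundary conditions: a_0 = 1, a_3 = 0.
For each transient state i, a_i = sum_j P(i->j) * a_j:
  a_1 = 1/3*a_0 + 2/15*a_1 + 1/5*a_2 + 1/3*a_3
  a_2 = 1/5*a_0 + 2/15*a_1 + 1/5*a_2 + 7/15*a_3

Substituting a_0 = 1 and a_3 = 0, rearrange to (I - Q) a = r where r[i] = P(i -> 0):
  [13/15, -1/5] . (a_1, a_2) = 1/3
  [-2/15, 4/5] . (a_1, a_2) = 1/5

Solving yields:
  a_1 = 23/50
  a_2 = 49/150

Starting state is 2, so the absorption probability is a_2 = 49/150.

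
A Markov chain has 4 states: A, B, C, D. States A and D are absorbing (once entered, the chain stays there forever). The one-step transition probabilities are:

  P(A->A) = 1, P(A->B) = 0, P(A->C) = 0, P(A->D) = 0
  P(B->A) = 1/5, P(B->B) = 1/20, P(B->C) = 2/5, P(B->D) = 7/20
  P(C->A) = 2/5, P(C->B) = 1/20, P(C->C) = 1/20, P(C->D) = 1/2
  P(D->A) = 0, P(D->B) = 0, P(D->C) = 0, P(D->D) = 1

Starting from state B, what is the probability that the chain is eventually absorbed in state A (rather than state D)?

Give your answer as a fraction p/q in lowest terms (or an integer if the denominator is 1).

Answer: 140/353

Derivation:
Let a_i = P(absorbed in A | start in state i).
Boundary conditions: a_A = 1, a_D = 0.
For each transient state i, a_i = sum_j P(i->j) * a_j:
  a_B = 1/5*a_A + 1/20*a_B + 2/5*a_C + 7/20*a_D
  a_C = 2/5*a_A + 1/20*a_B + 1/20*a_C + 1/2*a_D

Substituting a_A = 1 and a_D = 0, rearrange to (I - Q) a = r where r[i] = P(i -> A):
  [19/20, -2/5] . (a_B, a_C) = 1/5
  [-1/20, 19/20] . (a_B, a_C) = 2/5

Solving yields:
  a_B = 140/353
  a_C = 156/353

Starting state is B, so the absorption probability is a_B = 140/353.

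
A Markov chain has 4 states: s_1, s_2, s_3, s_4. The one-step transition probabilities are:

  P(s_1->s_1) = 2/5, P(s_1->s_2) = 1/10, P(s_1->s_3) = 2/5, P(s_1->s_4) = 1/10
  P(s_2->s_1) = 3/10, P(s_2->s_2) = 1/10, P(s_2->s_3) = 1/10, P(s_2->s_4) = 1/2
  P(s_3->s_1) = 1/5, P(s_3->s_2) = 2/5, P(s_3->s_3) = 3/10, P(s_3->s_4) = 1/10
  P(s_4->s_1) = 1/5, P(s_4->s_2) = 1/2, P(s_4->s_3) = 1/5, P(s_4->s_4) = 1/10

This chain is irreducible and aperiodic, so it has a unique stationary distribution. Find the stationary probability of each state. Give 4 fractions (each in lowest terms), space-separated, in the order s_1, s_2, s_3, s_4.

Answer: 293/1038 134/519 133/519 211/1038

Derivation:
The stationary distribution satisfies pi = pi * P, i.e.:
  pi_s_1 = 2/5*pi_s_1 + 3/10*pi_s_2 + 1/5*pi_s_3 + 1/5*pi_s_4
  pi_s_2 = 1/10*pi_s_1 + 1/10*pi_s_2 + 2/5*pi_s_3 + 1/2*pi_s_4
  pi_s_3 = 2/5*pi_s_1 + 1/10*pi_s_2 + 3/10*pi_s_3 + 1/5*pi_s_4
  pi_s_4 = 1/10*pi_s_1 + 1/2*pi_s_2 + 1/10*pi_s_3 + 1/10*pi_s_4
with normalization: pi_s_1 + pi_s_2 + pi_s_3 + pi_s_4 = 1.

Using the first 3 balance equations plus normalization, the linear system A*pi = b is:
  [-3/5, 3/10, 1/5, 1/5] . pi = 0
  [1/10, -9/10, 2/5, 1/2] . pi = 0
  [2/5, 1/10, -7/10, 1/5] . pi = 0
  [1, 1, 1, 1] . pi = 1

Solving yields:
  pi_s_1 = 293/1038
  pi_s_2 = 134/519
  pi_s_3 = 133/519
  pi_s_4 = 211/1038

Verification (pi * P):
  293/1038*2/5 + 134/519*3/10 + 133/519*1/5 + 211/1038*1/5 = 293/1038 = pi_s_1  (ok)
  293/1038*1/10 + 134/519*1/10 + 133/519*2/5 + 211/1038*1/2 = 134/519 = pi_s_2  (ok)
  293/1038*2/5 + 134/519*1/10 + 133/519*3/10 + 211/1038*1/5 = 133/519 = pi_s_3  (ok)
  293/1038*1/10 + 134/519*1/2 + 133/519*1/10 + 211/1038*1/10 = 211/1038 = pi_s_4  (ok)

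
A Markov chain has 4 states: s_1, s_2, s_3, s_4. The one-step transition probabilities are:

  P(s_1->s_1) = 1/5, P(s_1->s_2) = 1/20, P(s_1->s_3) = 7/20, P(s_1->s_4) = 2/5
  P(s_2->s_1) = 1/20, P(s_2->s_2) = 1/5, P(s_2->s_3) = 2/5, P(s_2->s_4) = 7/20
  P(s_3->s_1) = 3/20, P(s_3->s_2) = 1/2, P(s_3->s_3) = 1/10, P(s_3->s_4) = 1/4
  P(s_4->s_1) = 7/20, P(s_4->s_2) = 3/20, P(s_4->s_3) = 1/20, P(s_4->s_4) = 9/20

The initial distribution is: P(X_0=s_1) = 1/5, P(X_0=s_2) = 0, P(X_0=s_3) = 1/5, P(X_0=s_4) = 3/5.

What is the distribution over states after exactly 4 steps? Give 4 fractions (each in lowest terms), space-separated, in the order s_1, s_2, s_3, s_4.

Propagating the distribution step by step (d_{t+1} = d_t * P):
d_0 = (s_1=1/5, s_2=0, s_3=1/5, s_4=3/5)
  d_1[s_1] = 1/5*1/5 + 0*1/20 + 1/5*3/20 + 3/5*7/20 = 7/25
  d_1[s_2] = 1/5*1/20 + 0*1/5 + 1/5*1/2 + 3/5*3/20 = 1/5
  d_1[s_3] = 1/5*7/20 + 0*2/5 + 1/5*1/10 + 3/5*1/20 = 3/25
  d_1[s_4] = 1/5*2/5 + 0*7/20 + 1/5*1/4 + 3/5*9/20 = 2/5
d_1 = (s_1=7/25, s_2=1/5, s_3=3/25, s_4=2/5)
  d_2[s_1] = 7/25*1/5 + 1/5*1/20 + 3/25*3/20 + 2/5*7/20 = 28/125
  d_2[s_2] = 7/25*1/20 + 1/5*1/5 + 3/25*1/2 + 2/5*3/20 = 87/500
  d_2[s_3] = 7/25*7/20 + 1/5*2/5 + 3/25*1/10 + 2/5*1/20 = 21/100
  d_2[s_4] = 7/25*2/5 + 1/5*7/20 + 3/25*1/4 + 2/5*9/20 = 49/125
d_2 = (s_1=28/125, s_2=87/500, s_3=21/100, s_4=49/125)
  d_3[s_1] = 28/125*1/5 + 87/500*1/20 + 21/100*3/20 + 49/125*7/20 = 1111/5000
  d_3[s_2] = 28/125*1/20 + 87/500*1/5 + 21/100*1/2 + 49/125*3/20 = 1049/5000
  d_3[s_3] = 28/125*7/20 + 87/500*2/5 + 21/100*1/10 + 49/125*1/20 = 943/5000
  d_3[s_4] = 28/125*2/5 + 87/500*7/20 + 21/100*1/4 + 49/125*9/20 = 1897/5000
d_3 = (s_1=1111/5000, s_2=1049/5000, s_3=943/5000, s_4=1897/5000)
  d_4[s_1] = 1111/5000*1/5 + 1049/5000*1/20 + 943/5000*3/20 + 1897/5000*7/20 = 21601/100000
  d_4[s_2] = 1111/5000*1/20 + 1049/5000*1/5 + 943/5000*1/2 + 1897/5000*3/20 = 5107/25000
  d_4[s_3] = 1111/5000*7/20 + 1049/5000*2/5 + 943/5000*1/10 + 1897/5000*1/20 = 1247/6250
  d_4[s_4] = 1111/5000*2/5 + 1049/5000*7/20 + 943/5000*1/4 + 1897/5000*9/20 = 38019/100000
d_4 = (s_1=21601/100000, s_2=5107/25000, s_3=1247/6250, s_4=38019/100000)

Answer: 21601/100000 5107/25000 1247/6250 38019/100000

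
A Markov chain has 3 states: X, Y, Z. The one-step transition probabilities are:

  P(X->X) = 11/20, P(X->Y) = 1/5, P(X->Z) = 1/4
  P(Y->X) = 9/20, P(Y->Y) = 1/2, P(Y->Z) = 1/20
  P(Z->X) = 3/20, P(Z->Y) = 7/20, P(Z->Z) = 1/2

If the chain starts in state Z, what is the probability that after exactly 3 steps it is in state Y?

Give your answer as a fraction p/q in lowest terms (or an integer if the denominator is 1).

Computing P^3 by repeated multiplication:
P^1 =
  X: [11/20, 1/5, 1/4]
  Y: [9/20, 1/2, 1/20]
  Z: [3/20, 7/20, 1/2]
P^2 =
  X: [43/100, 119/400, 109/400]
  Y: [12/25, 143/400, 13/80]
  Z: [63/200, 19/50, 61/200]
P^3 =
  X: [329/800, 2641/8000, 2069/8000]
  Y: [1797/4000, 2653/8000, 1753/8000]
  Z: [39/100, 1439/4000, 1001/4000]

(P^3)[Z -> Y] = 1439/4000

Answer: 1439/4000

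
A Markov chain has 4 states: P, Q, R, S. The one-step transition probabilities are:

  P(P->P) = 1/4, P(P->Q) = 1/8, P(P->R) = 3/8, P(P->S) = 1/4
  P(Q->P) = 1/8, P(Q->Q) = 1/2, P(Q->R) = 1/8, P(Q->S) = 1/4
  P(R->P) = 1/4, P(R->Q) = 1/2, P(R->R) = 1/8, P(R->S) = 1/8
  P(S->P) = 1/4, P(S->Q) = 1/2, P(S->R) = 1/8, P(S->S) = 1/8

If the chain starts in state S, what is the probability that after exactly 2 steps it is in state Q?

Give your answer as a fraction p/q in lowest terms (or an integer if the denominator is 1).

Computing P^2 by repeated multiplication:
P^1 =
  P: [1/4, 1/8, 3/8, 1/4]
  Q: [1/8, 1/2, 1/8, 1/4]
  R: [1/4, 1/2, 1/8, 1/8]
  S: [1/4, 1/2, 1/8, 1/8]
P^2 =
  P: [15/64, 13/32, 3/16, 11/64]
  Q: [3/16, 29/64, 5/32, 13/64]
  R: [3/16, 13/32, 3/16, 7/32]
  S: [3/16, 13/32, 3/16, 7/32]

(P^2)[S -> Q] = 13/32

Answer: 13/32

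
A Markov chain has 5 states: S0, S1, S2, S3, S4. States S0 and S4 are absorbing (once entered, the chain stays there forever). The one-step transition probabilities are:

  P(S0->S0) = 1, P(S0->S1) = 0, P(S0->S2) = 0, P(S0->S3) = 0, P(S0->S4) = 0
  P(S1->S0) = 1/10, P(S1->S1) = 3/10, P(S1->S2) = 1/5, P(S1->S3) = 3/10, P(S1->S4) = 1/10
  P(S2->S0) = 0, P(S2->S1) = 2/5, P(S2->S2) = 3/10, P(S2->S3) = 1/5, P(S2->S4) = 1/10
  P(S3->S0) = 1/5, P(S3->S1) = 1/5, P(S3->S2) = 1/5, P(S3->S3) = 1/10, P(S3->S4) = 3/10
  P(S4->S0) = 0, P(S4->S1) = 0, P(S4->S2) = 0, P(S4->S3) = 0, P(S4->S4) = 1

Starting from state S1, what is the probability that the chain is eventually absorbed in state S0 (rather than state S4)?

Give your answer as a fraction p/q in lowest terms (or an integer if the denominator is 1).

Let a_i = P(absorbed in S0 | start in state i).
Boundary conditions: a_S0 = 1, a_S4 = 0.
For each transient state i, a_i = sum_j P(i->j) * a_j:
  a_S1 = 1/10*a_S0 + 3/10*a_S1 + 1/5*a_S2 + 3/10*a_S3 + 1/10*a_S4
  a_S2 = 0*a_S0 + 2/5*a_S1 + 3/10*a_S2 + 1/5*a_S3 + 1/10*a_S4
  a_S3 = 1/5*a_S0 + 1/5*a_S1 + 1/5*a_S2 + 1/10*a_S3 + 3/10*a_S4

Substituting a_S0 = 1 and a_S4 = 0, rearrange to (I - Q) a = r where r[i] = P(i -> S0):
  [7/10, -1/5, -3/10] . (a_S1, a_S2, a_S3) = 1/10
  [-2/5, 7/10, -1/5] . (a_S1, a_S2, a_S3) = 0
  [-1/5, -1/5, 9/10] . (a_S1, a_S2, a_S3) = 1/5

Solving yields:
  a_S1 = 109/267
  a_S2 = 92/267
  a_S3 = 104/267

Starting state is S1, so the absorption probability is a_S1 = 109/267.

Answer: 109/267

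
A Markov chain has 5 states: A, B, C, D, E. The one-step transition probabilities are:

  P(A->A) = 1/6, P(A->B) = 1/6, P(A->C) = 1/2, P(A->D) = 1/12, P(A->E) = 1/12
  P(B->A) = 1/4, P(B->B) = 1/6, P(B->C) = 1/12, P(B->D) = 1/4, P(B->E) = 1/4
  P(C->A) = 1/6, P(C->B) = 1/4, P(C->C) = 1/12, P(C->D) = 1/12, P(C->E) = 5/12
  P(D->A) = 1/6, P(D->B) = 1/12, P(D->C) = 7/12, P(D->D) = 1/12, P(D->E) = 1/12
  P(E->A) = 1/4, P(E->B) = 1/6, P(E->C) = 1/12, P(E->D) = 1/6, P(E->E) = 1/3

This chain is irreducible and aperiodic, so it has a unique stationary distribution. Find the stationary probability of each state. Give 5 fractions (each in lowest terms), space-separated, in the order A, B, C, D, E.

Answer: 1309/6466 566/3233 3033/12932 1729/12932 822/3233

Derivation:
The stationary distribution satisfies pi = pi * P, i.e.:
  pi_A = 1/6*pi_A + 1/4*pi_B + 1/6*pi_C + 1/6*pi_D + 1/4*pi_E
  pi_B = 1/6*pi_A + 1/6*pi_B + 1/4*pi_C + 1/12*pi_D + 1/6*pi_E
  pi_C = 1/2*pi_A + 1/12*pi_B + 1/12*pi_C + 7/12*pi_D + 1/12*pi_E
  pi_D = 1/12*pi_A + 1/4*pi_B + 1/12*pi_C + 1/12*pi_D + 1/6*pi_E
  pi_E = 1/12*pi_A + 1/4*pi_B + 5/12*pi_C + 1/12*pi_D + 1/3*pi_E
with normalization: pi_A + pi_B + pi_C + pi_D + pi_E = 1.

Using the first 4 balance equations plus normalization, the linear system A*pi = b is:
  [-5/6, 1/4, 1/6, 1/6, 1/4] . pi = 0
  [1/6, -5/6, 1/4, 1/12, 1/6] . pi = 0
  [1/2, 1/12, -11/12, 7/12, 1/12] . pi = 0
  [1/12, 1/4, 1/12, -11/12, 1/6] . pi = 0
  [1, 1, 1, 1, 1] . pi = 1

Solving yields:
  pi_A = 1309/6466
  pi_B = 566/3233
  pi_C = 3033/12932
  pi_D = 1729/12932
  pi_E = 822/3233

Verification (pi * P):
  1309/6466*1/6 + 566/3233*1/4 + 3033/12932*1/6 + 1729/12932*1/6 + 822/3233*1/4 = 1309/6466 = pi_A  (ok)
  1309/6466*1/6 + 566/3233*1/6 + 3033/12932*1/4 + 1729/12932*1/12 + 822/3233*1/6 = 566/3233 = pi_B  (ok)
  1309/6466*1/2 + 566/3233*1/12 + 3033/12932*1/12 + 1729/12932*7/12 + 822/3233*1/12 = 3033/12932 = pi_C  (ok)
  1309/6466*1/12 + 566/3233*1/4 + 3033/12932*1/12 + 1729/12932*1/12 + 822/3233*1/6 = 1729/12932 = pi_D  (ok)
  1309/6466*1/12 + 566/3233*1/4 + 3033/12932*5/12 + 1729/12932*1/12 + 822/3233*1/3 = 822/3233 = pi_E  (ok)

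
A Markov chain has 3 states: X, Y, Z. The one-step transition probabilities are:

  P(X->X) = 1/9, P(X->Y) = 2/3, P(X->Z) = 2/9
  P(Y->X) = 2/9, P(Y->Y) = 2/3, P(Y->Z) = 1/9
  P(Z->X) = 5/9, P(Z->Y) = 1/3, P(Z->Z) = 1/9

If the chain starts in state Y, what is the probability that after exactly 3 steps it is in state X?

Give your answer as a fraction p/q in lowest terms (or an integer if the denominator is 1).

Answer: 176/729

Derivation:
Computing P^3 by repeated multiplication:
P^1 =
  X: [1/9, 2/3, 2/9]
  Y: [2/9, 2/3, 1/9]
  Z: [5/9, 1/3, 1/9]
P^2 =
  X: [23/81, 16/27, 10/81]
  Y: [19/81, 17/27, 11/81]
  Z: [16/81, 17/27, 14/81]
P^3 =
  X: [169/729, 152/243, 104/729]
  Y: [176/729, 151/243, 100/729]
  Z: [188/729, 148/243, 97/729]

(P^3)[Y -> X] = 176/729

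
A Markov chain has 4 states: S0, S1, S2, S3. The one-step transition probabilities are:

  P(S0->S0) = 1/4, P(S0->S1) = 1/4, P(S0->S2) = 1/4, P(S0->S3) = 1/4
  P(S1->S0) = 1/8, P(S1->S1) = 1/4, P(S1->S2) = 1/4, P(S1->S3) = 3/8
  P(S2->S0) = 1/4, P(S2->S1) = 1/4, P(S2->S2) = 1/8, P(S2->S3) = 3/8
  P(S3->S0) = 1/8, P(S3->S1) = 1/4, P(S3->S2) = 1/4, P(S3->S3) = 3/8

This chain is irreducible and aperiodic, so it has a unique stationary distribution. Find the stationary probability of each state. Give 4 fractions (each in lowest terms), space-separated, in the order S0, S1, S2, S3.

The stationary distribution satisfies pi = pi * P, i.e.:
  pi_S0 = 1/4*pi_S0 + 1/8*pi_S1 + 1/4*pi_S2 + 1/8*pi_S3
  pi_S1 = 1/4*pi_S0 + 1/4*pi_S1 + 1/4*pi_S2 + 1/4*pi_S3
  pi_S2 = 1/4*pi_S0 + 1/4*pi_S1 + 1/8*pi_S2 + 1/4*pi_S3
  pi_S3 = 1/4*pi_S0 + 3/8*pi_S1 + 3/8*pi_S2 + 3/8*pi_S3
with normalization: pi_S0 + pi_S1 + pi_S2 + pi_S3 = 1.

Using the first 3 balance equations plus normalization, the linear system A*pi = b is:
  [-3/4, 1/8, 1/4, 1/8] . pi = 0
  [1/4, -3/4, 1/4, 1/4] . pi = 0
  [1/4, 1/4, -7/8, 1/4] . pi = 0
  [1, 1, 1, 1] . pi = 1

Solving yields:
  pi_S0 = 11/63
  pi_S1 = 1/4
  pi_S2 = 2/9
  pi_S3 = 89/252

Verification (pi * P):
  11/63*1/4 + 1/4*1/8 + 2/9*1/4 + 89/252*1/8 = 11/63 = pi_S0  (ok)
  11/63*1/4 + 1/4*1/4 + 2/9*1/4 + 89/252*1/4 = 1/4 = pi_S1  (ok)
  11/63*1/4 + 1/4*1/4 + 2/9*1/8 + 89/252*1/4 = 2/9 = pi_S2  (ok)
  11/63*1/4 + 1/4*3/8 + 2/9*3/8 + 89/252*3/8 = 89/252 = pi_S3  (ok)

Answer: 11/63 1/4 2/9 89/252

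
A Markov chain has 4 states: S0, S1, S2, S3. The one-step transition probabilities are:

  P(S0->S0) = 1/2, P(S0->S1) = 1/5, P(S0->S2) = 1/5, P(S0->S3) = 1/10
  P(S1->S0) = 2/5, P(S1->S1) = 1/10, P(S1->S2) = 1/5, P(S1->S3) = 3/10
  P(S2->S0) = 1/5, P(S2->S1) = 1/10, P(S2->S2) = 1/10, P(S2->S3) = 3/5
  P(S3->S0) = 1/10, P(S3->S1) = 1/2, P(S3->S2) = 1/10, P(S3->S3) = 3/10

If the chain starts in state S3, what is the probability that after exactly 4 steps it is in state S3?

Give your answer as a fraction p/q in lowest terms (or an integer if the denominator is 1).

Answer: 2849/10000

Derivation:
Computing P^4 by repeated multiplication:
P^1 =
  S0: [1/2, 1/5, 1/5, 1/10]
  S1: [2/5, 1/10, 1/5, 3/10]
  S2: [1/5, 1/10, 1/10, 3/5]
  S3: [1/10, 1/2, 1/10, 3/10]
P^2 =
  S0: [19/50, 19/100, 17/100, 13/50]
  S1: [31/100, 13/50, 3/20, 7/25]
  S2: [11/50, 9/25, 13/100, 29/100]
  S3: [3/10, 23/100, 4/25, 31/100]
P^3 =
  S0: [163/500, 121/500, 157/1000, 11/40]
  S1: [317/1000, 243/1000, 157/1000, 283/1000]
  S2: [309/1000, 119/500, 79/500, 59/200]
  S3: [61/200, 127/500, 153/1000, 36/125]
P^4 =
  S0: [3187/10000, 1213/5000, 98/625, 2819/10000]
  S1: [1577/5000, 2449/10000, 39/250, 2837/10000]
  S2: [777/2500, 2489/10000, 1547/10000, 357/1250]
  S3: [627/2000, 2457/10000, 1559/10000, 2849/10000]

(P^4)[S3 -> S3] = 2849/10000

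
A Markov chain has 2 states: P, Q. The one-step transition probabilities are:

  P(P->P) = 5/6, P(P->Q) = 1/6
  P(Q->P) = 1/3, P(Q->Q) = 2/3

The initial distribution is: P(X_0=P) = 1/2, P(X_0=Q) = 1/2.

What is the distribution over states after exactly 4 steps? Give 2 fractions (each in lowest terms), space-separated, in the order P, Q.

Answer: 21/32 11/32

Derivation:
Propagating the distribution step by step (d_{t+1} = d_t * P):
d_0 = (P=1/2, Q=1/2)
  d_1[P] = 1/2*5/6 + 1/2*1/3 = 7/12
  d_1[Q] = 1/2*1/6 + 1/2*2/3 = 5/12
d_1 = (P=7/12, Q=5/12)
  d_2[P] = 7/12*5/6 + 5/12*1/3 = 5/8
  d_2[Q] = 7/12*1/6 + 5/12*2/3 = 3/8
d_2 = (P=5/8, Q=3/8)
  d_3[P] = 5/8*5/6 + 3/8*1/3 = 31/48
  d_3[Q] = 5/8*1/6 + 3/8*2/3 = 17/48
d_3 = (P=31/48, Q=17/48)
  d_4[P] = 31/48*5/6 + 17/48*1/3 = 21/32
  d_4[Q] = 31/48*1/6 + 17/48*2/3 = 11/32
d_4 = (P=21/32, Q=11/32)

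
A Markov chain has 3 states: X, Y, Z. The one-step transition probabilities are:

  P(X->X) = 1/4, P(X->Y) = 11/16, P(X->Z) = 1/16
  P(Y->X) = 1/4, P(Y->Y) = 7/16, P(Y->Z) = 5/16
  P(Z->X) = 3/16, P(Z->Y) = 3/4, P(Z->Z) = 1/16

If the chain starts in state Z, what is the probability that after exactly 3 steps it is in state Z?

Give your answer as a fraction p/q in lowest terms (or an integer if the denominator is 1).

Answer: 193/1024

Derivation:
Computing P^3 by repeated multiplication:
P^1 =
  X: [1/4, 11/16, 1/16]
  Y: [1/4, 7/16, 5/16]
  Z: [3/16, 3/4, 1/16]
P^2 =
  X: [63/256, 133/256, 15/64]
  Y: [59/256, 153/256, 11/64]
  Z: [63/256, 129/256, 1/4]
P^3 =
  X: [241/1024, 293/512, 197/1024]
  Y: [245/1024, 281/512, 217/1024]
  Z: [15/64, 591/1024, 193/1024]

(P^3)[Z -> Z] = 193/1024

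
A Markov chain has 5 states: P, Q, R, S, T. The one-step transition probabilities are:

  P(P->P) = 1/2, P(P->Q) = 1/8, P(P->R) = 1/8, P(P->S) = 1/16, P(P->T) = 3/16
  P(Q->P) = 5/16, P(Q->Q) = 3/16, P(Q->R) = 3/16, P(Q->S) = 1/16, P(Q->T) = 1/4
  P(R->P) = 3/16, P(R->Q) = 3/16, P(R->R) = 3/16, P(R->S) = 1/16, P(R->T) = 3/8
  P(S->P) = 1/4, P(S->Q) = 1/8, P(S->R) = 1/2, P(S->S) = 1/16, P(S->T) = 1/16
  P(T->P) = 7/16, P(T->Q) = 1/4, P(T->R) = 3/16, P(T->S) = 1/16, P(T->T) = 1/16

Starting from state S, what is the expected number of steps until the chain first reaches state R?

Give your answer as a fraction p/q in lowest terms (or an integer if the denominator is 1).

Let h_i = expected steps to first reach R from state i.
Boundary: h_R = 0.
First-step equations for the other states:
  h_P = 1 + 1/2*h_P + 1/8*h_Q + 1/8*h_R + 1/16*h_S + 3/16*h_T
  h_Q = 1 + 5/16*h_P + 3/16*h_Q + 3/16*h_R + 1/16*h_S + 1/4*h_T
  h_S = 1 + 1/4*h_P + 1/8*h_Q + 1/2*h_R + 1/16*h_S + 1/16*h_T
  h_T = 1 + 7/16*h_P + 1/4*h_Q + 3/16*h_R + 1/16*h_S + 1/16*h_T

Substituting h_R = 0 and rearranging gives the linear system (I - Q) h = 1:
  [1/2, -1/8, -1/16, -3/16] . (h_P, h_Q, h_S, h_T) = 1
  [-5/16, 13/16, -1/16, -1/4] . (h_P, h_Q, h_S, h_T) = 1
  [-1/4, -1/8, 15/16, -1/16] . (h_P, h_Q, h_S, h_T) = 1
  [-7/16, -1/4, -1/16, 15/16] . (h_P, h_Q, h_S, h_T) = 1

Solving yields:
  h_P = 34304/5787
  h_Q = 10624/1929
  h_S = 21712/5787
  h_T = 32128/5787

Starting state is S, so the expected hitting time is h_S = 21712/5787.

Answer: 21712/5787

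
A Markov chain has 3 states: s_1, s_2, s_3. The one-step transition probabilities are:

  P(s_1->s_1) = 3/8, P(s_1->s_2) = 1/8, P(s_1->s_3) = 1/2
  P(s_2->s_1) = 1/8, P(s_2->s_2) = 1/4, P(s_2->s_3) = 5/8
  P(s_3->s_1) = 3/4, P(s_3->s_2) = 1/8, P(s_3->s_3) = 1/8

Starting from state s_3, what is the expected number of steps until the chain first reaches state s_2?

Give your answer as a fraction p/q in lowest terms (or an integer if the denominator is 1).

Answer: 8

Derivation:
Let h_i = expected steps to first reach s_2 from state i.
Boundary: h_s_2 = 0.
First-step equations for the other states:
  h_s_1 = 1 + 3/8*h_s_1 + 1/8*h_s_2 + 1/2*h_s_3
  h_s_3 = 1 + 3/4*h_s_1 + 1/8*h_s_2 + 1/8*h_s_3

Substituting h_s_2 = 0 and rearranging gives the linear system (I - Q) h = 1:
  [5/8, -1/2] . (h_s_1, h_s_3) = 1
  [-3/4, 7/8] . (h_s_1, h_s_3) = 1

Solving yields:
  h_s_1 = 8
  h_s_3 = 8

Starting state is s_3, so the expected hitting time is h_s_3 = 8.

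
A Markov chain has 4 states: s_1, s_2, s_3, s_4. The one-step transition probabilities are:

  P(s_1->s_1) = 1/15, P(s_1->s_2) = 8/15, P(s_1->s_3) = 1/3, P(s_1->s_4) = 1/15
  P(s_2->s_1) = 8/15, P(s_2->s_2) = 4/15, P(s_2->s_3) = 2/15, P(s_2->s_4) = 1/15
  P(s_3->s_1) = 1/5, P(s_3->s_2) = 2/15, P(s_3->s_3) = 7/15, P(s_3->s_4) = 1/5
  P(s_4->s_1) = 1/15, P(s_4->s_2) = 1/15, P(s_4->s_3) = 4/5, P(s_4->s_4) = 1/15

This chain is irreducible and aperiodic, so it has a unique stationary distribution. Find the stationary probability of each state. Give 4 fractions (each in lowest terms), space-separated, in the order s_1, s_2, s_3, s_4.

Answer: 14/59 15/59 23/59 7/59

Derivation:
The stationary distribution satisfies pi = pi * P, i.e.:
  pi_s_1 = 1/15*pi_s_1 + 8/15*pi_s_2 + 1/5*pi_s_3 + 1/15*pi_s_4
  pi_s_2 = 8/15*pi_s_1 + 4/15*pi_s_2 + 2/15*pi_s_3 + 1/15*pi_s_4
  pi_s_3 = 1/3*pi_s_1 + 2/15*pi_s_2 + 7/15*pi_s_3 + 4/5*pi_s_4
  pi_s_4 = 1/15*pi_s_1 + 1/15*pi_s_2 + 1/5*pi_s_3 + 1/15*pi_s_4
with normalization: pi_s_1 + pi_s_2 + pi_s_3 + pi_s_4 = 1.

Using the first 3 balance equations plus normalization, the linear system A*pi = b is:
  [-14/15, 8/15, 1/5, 1/15] . pi = 0
  [8/15, -11/15, 2/15, 1/15] . pi = 0
  [1/3, 2/15, -8/15, 4/5] . pi = 0
  [1, 1, 1, 1] . pi = 1

Solving yields:
  pi_s_1 = 14/59
  pi_s_2 = 15/59
  pi_s_3 = 23/59
  pi_s_4 = 7/59

Verification (pi * P):
  14/59*1/15 + 15/59*8/15 + 23/59*1/5 + 7/59*1/15 = 14/59 = pi_s_1  (ok)
  14/59*8/15 + 15/59*4/15 + 23/59*2/15 + 7/59*1/15 = 15/59 = pi_s_2  (ok)
  14/59*1/3 + 15/59*2/15 + 23/59*7/15 + 7/59*4/5 = 23/59 = pi_s_3  (ok)
  14/59*1/15 + 15/59*1/15 + 23/59*1/5 + 7/59*1/15 = 7/59 = pi_s_4  (ok)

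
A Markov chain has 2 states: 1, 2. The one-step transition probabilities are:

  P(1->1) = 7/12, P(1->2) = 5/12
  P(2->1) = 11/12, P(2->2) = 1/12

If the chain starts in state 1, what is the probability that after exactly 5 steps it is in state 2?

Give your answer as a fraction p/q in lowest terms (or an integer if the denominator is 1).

Answer: 305/972

Derivation:
Computing P^5 by repeated multiplication:
P^1 =
  1: [7/12, 5/12]
  2: [11/12, 1/12]
P^2 =
  1: [13/18, 5/18]
  2: [11/18, 7/18]
P^3 =
  1: [73/108, 35/108]
  2: [77/108, 31/108]
P^4 =
  1: [56/81, 25/81]
  2: [55/81, 26/81]
P^5 =
  1: [667/972, 305/972]
  2: [671/972, 301/972]

(P^5)[1 -> 2] = 305/972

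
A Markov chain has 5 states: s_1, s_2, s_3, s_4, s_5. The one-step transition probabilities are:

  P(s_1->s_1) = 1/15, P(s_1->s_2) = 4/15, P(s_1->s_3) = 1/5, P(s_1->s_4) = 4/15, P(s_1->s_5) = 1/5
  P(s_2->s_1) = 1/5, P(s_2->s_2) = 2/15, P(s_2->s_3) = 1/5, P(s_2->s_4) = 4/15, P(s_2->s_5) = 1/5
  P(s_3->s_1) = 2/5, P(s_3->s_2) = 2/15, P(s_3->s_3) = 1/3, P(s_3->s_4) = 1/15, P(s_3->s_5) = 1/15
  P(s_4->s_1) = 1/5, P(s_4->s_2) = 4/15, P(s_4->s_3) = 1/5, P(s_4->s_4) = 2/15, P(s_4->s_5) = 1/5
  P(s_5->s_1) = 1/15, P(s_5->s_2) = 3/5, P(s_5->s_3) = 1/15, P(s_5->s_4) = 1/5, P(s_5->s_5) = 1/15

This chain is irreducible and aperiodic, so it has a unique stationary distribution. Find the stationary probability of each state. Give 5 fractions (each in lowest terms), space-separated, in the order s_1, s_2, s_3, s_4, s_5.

The stationary distribution satisfies pi = pi * P, i.e.:
  pi_s_1 = 1/15*pi_s_1 + 1/5*pi_s_2 + 2/5*pi_s_3 + 1/5*pi_s_4 + 1/15*pi_s_5
  pi_s_2 = 4/15*pi_s_1 + 2/15*pi_s_2 + 2/15*pi_s_3 + 4/15*pi_s_4 + 3/5*pi_s_5
  pi_s_3 = 1/5*pi_s_1 + 1/5*pi_s_2 + 1/3*pi_s_3 + 1/5*pi_s_4 + 1/15*pi_s_5
  pi_s_4 = 4/15*pi_s_1 + 4/15*pi_s_2 + 1/15*pi_s_3 + 2/15*pi_s_4 + 1/5*pi_s_5
  pi_s_5 = 1/5*pi_s_1 + 1/5*pi_s_2 + 1/15*pi_s_3 + 1/5*pi_s_4 + 1/15*pi_s_5
with normalization: pi_s_1 + pi_s_2 + pi_s_3 + pi_s_4 + pi_s_5 = 1.

Using the first 4 balance equations plus normalization, the linear system A*pi = b is:
  [-14/15, 1/5, 2/5, 1/5, 1/15] . pi = 0
  [4/15, -13/15, 2/15, 4/15, 3/5] . pi = 0
  [1/5, 1/5, -2/3, 1/5, 1/15] . pi = 0
  [4/15, 4/15, 1/15, -13/15, 1/5] . pi = 0
  [1, 1, 1, 1, 1] . pi = 1

Solving yields:
  pi_s_1 = 720/3689
  pi_s_2 = 943/3689
  pi_s_3 = 45/217
  pi_s_4 = 100/527
  pi_s_5 = 33/217

Verification (pi * P):
  720/3689*1/15 + 943/3689*1/5 + 45/217*2/5 + 100/527*1/5 + 33/217*1/15 = 720/3689 = pi_s_1  (ok)
  720/3689*4/15 + 943/3689*2/15 + 45/217*2/15 + 100/527*4/15 + 33/217*3/5 = 943/3689 = pi_s_2  (ok)
  720/3689*1/5 + 943/3689*1/5 + 45/217*1/3 + 100/527*1/5 + 33/217*1/15 = 45/217 = pi_s_3  (ok)
  720/3689*4/15 + 943/3689*4/15 + 45/217*1/15 + 100/527*2/15 + 33/217*1/5 = 100/527 = pi_s_4  (ok)
  720/3689*1/5 + 943/3689*1/5 + 45/217*1/15 + 100/527*1/5 + 33/217*1/15 = 33/217 = pi_s_5  (ok)

Answer: 720/3689 943/3689 45/217 100/527 33/217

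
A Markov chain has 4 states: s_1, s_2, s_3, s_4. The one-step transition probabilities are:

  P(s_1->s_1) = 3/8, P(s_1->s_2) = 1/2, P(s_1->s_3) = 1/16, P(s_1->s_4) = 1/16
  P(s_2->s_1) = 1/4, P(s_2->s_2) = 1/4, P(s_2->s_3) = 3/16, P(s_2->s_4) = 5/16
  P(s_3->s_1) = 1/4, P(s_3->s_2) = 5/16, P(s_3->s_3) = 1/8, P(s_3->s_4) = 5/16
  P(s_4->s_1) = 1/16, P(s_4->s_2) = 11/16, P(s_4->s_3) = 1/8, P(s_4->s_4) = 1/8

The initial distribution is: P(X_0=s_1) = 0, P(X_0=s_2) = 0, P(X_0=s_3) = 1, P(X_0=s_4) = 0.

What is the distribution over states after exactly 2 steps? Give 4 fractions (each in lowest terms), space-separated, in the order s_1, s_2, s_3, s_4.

Answer: 57/256 117/256 33/256 49/256

Derivation:
Propagating the distribution step by step (d_{t+1} = d_t * P):
d_0 = (s_1=0, s_2=0, s_3=1, s_4=0)
  d_1[s_1] = 0*3/8 + 0*1/4 + 1*1/4 + 0*1/16 = 1/4
  d_1[s_2] = 0*1/2 + 0*1/4 + 1*5/16 + 0*11/16 = 5/16
  d_1[s_3] = 0*1/16 + 0*3/16 + 1*1/8 + 0*1/8 = 1/8
  d_1[s_4] = 0*1/16 + 0*5/16 + 1*5/16 + 0*1/8 = 5/16
d_1 = (s_1=1/4, s_2=5/16, s_3=1/8, s_4=5/16)
  d_2[s_1] = 1/4*3/8 + 5/16*1/4 + 1/8*1/4 + 5/16*1/16 = 57/256
  d_2[s_2] = 1/4*1/2 + 5/16*1/4 + 1/8*5/16 + 5/16*11/16 = 117/256
  d_2[s_3] = 1/4*1/16 + 5/16*3/16 + 1/8*1/8 + 5/16*1/8 = 33/256
  d_2[s_4] = 1/4*1/16 + 5/16*5/16 + 1/8*5/16 + 5/16*1/8 = 49/256
d_2 = (s_1=57/256, s_2=117/256, s_3=33/256, s_4=49/256)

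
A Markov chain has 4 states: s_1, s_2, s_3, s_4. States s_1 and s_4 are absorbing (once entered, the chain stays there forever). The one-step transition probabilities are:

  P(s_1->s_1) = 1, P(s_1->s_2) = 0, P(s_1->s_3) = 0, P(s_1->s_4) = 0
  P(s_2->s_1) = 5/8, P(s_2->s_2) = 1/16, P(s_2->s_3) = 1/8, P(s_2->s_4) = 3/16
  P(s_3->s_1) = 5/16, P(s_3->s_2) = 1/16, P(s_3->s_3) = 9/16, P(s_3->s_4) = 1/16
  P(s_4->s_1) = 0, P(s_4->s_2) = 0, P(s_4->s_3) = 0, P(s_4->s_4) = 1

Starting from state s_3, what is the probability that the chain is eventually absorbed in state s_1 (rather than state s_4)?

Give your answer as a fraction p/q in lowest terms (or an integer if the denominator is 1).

Answer: 85/103

Derivation:
Let a_i = P(absorbed in s_1 | start in state i).
Boundary conditions: a_s_1 = 1, a_s_4 = 0.
For each transient state i, a_i = sum_j P(i->j) * a_j:
  a_s_2 = 5/8*a_s_1 + 1/16*a_s_2 + 1/8*a_s_3 + 3/16*a_s_4
  a_s_3 = 5/16*a_s_1 + 1/16*a_s_2 + 9/16*a_s_3 + 1/16*a_s_4

Substituting a_s_1 = 1 and a_s_4 = 0, rearrange to (I - Q) a = r where r[i] = P(i -> s_1):
  [15/16, -1/8] . (a_s_2, a_s_3) = 5/8
  [-1/16, 7/16] . (a_s_2, a_s_3) = 5/16

Solving yields:
  a_s_2 = 80/103
  a_s_3 = 85/103

Starting state is s_3, so the absorption probability is a_s_3 = 85/103.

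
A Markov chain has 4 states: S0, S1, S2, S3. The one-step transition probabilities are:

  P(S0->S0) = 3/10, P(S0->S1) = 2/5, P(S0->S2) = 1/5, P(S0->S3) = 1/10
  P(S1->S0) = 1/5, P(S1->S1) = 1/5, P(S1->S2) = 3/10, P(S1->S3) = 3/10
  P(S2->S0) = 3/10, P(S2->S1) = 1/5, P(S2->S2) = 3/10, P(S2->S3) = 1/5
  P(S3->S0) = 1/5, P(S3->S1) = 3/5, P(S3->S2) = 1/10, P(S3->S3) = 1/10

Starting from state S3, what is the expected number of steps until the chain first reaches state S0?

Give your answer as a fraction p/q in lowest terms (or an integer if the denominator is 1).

Answer: 600/133

Derivation:
Let h_i = expected steps to first reach S0 from state i.
Boundary: h_S0 = 0.
First-step equations for the other states:
  h_S1 = 1 + 1/5*h_S0 + 1/5*h_S1 + 3/10*h_S2 + 3/10*h_S3
  h_S2 = 1 + 3/10*h_S0 + 1/5*h_S1 + 3/10*h_S2 + 1/5*h_S3
  h_S3 = 1 + 1/5*h_S0 + 3/5*h_S1 + 1/10*h_S2 + 1/10*h_S3

Substituting h_S0 = 0 and rearranging gives the linear system (I - Q) h = 1:
  [4/5, -3/10, -3/10] . (h_S1, h_S2, h_S3) = 1
  [-1/5, 7/10, -1/5] . (h_S1, h_S2, h_S3) = 1
  [-3/5, -1/10, 9/10] . (h_S1, h_S2, h_S3) = 1

Solving yields:
  h_S1 = 590/133
  h_S2 = 530/133
  h_S3 = 600/133

Starting state is S3, so the expected hitting time is h_S3 = 600/133.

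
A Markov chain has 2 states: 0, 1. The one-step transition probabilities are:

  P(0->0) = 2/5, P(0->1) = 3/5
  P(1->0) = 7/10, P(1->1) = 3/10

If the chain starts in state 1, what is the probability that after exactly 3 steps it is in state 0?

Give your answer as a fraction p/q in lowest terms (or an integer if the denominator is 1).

Answer: 553/1000

Derivation:
Computing P^3 by repeated multiplication:
P^1 =
  0: [2/5, 3/5]
  1: [7/10, 3/10]
P^2 =
  0: [29/50, 21/50]
  1: [49/100, 51/100]
P^3 =
  0: [263/500, 237/500]
  1: [553/1000, 447/1000]

(P^3)[1 -> 0] = 553/1000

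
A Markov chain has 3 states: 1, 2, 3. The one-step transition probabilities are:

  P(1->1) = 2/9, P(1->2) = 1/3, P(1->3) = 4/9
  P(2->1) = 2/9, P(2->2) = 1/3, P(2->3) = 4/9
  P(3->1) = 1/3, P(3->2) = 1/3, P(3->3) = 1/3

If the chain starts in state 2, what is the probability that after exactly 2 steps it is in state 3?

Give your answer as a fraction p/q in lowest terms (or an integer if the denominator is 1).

Computing P^2 by repeated multiplication:
P^1 =
  1: [2/9, 1/3, 4/9]
  2: [2/9, 1/3, 4/9]
  3: [1/3, 1/3, 1/3]
P^2 =
  1: [22/81, 1/3, 32/81]
  2: [22/81, 1/3, 32/81]
  3: [7/27, 1/3, 11/27]

(P^2)[2 -> 3] = 32/81

Answer: 32/81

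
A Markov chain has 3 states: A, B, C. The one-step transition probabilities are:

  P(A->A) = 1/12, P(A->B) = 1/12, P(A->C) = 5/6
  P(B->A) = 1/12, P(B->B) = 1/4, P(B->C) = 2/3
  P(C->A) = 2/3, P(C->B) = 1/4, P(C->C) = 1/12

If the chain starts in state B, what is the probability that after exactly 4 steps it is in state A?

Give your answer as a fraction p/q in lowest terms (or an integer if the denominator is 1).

Computing P^4 by repeated multiplication:
P^1 =
  A: [1/12, 1/12, 5/6]
  B: [1/12, 1/4, 2/3]
  C: [2/3, 1/4, 1/12]
P^2 =
  A: [41/72, 17/72, 7/36]
  B: [17/36, 17/72, 7/24]
  C: [19/144, 5/36, 35/48]
P^3 =
  A: [85/432, 67/432, 35/54]
  B: [73/288, 37/216, 497/864]
  C: [293/576, 197/864, 455/1728]
P^4 =
  A: [299/648, 563/2592, 833/2592]
  B: [4343/10368, 359/1728, 3871/10368]
  C: [4913/20736, 571/3456, 12397/20736]

(P^4)[B -> A] = 4343/10368

Answer: 4343/10368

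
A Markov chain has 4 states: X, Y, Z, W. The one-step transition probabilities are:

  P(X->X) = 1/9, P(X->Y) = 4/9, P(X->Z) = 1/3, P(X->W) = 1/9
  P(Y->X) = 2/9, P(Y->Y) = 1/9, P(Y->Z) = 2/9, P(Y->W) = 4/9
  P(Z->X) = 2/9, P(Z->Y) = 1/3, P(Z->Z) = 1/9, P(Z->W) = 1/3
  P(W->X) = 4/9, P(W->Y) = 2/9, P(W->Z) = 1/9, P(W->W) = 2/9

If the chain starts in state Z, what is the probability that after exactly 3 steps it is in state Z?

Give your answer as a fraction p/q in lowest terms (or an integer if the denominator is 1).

Computing P^3 by repeated multiplication:
P^1 =
  X: [1/9, 4/9, 1/3, 1/9]
  Y: [2/9, 1/9, 2/9, 4/9]
  Z: [2/9, 1/3, 1/9, 1/3]
  W: [4/9, 2/9, 1/9, 2/9]
P^2 =
  X: [19/81, 19/81, 5/27, 28/81]
  Y: [8/27, 23/81, 14/81, 20/81]
  Z: [22/81, 20/81, 16/81, 23/81]
  W: [2/9, 25/81, 19/81, 19/81]
P^3 =
  X: [199/729, 196/729, 46/243, 196/729]
  Y: [178/729, 67/243, 152/729, 22/81]
  Z: [62/243, 202/729, 145/729, 196/729]
  W: [182/729, 64/243, 142/729, 71/243]

(P^3)[Z -> Z] = 145/729

Answer: 145/729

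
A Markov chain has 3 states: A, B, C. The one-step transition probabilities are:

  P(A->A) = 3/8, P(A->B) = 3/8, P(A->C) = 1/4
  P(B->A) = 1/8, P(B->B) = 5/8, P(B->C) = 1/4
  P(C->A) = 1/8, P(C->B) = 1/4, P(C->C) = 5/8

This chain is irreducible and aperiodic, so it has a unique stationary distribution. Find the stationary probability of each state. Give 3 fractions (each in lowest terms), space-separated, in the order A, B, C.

Answer: 1/6 13/30 2/5

Derivation:
The stationary distribution satisfies pi = pi * P, i.e.:
  pi_A = 3/8*pi_A + 1/8*pi_B + 1/8*pi_C
  pi_B = 3/8*pi_A + 5/8*pi_B + 1/4*pi_C
  pi_C = 1/4*pi_A + 1/4*pi_B + 5/8*pi_C
with normalization: pi_A + pi_B + pi_C = 1.

Using the first 2 balance equations plus normalization, the linear system A*pi = b is:
  [-5/8, 1/8, 1/8] . pi = 0
  [3/8, -3/8, 1/4] . pi = 0
  [1, 1, 1] . pi = 1

Solving yields:
  pi_A = 1/6
  pi_B = 13/30
  pi_C = 2/5

Verification (pi * P):
  1/6*3/8 + 13/30*1/8 + 2/5*1/8 = 1/6 = pi_A  (ok)
  1/6*3/8 + 13/30*5/8 + 2/5*1/4 = 13/30 = pi_B  (ok)
  1/6*1/4 + 13/30*1/4 + 2/5*5/8 = 2/5 = pi_C  (ok)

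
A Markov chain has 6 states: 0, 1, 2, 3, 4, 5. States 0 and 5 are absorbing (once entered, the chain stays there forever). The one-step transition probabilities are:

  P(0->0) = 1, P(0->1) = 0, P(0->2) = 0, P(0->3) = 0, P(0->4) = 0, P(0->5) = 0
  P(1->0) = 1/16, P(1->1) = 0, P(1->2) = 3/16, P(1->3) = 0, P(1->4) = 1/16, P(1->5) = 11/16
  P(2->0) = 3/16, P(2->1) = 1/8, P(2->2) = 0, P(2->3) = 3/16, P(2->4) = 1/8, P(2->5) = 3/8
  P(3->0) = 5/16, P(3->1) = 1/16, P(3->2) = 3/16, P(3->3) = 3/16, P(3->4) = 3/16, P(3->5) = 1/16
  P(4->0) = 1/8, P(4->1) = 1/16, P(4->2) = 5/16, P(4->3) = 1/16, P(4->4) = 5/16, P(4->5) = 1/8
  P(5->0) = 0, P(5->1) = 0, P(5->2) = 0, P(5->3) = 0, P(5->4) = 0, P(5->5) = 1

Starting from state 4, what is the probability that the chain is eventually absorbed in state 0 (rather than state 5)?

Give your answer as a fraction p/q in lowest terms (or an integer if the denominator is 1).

Answer: 655/1576

Derivation:
Let a_i = P(absorbed in 0 | start in state i).
Boundary conditions: a_0 = 1, a_5 = 0.
For each transient state i, a_i = sum_j P(i->j) * a_j:
  a_1 = 1/16*a_0 + 0*a_1 + 3/16*a_2 + 0*a_3 + 1/16*a_4 + 11/16*a_5
  a_2 = 3/16*a_0 + 1/8*a_1 + 0*a_2 + 3/16*a_3 + 1/8*a_4 + 3/8*a_5
  a_3 = 5/16*a_0 + 1/16*a_1 + 3/16*a_2 + 3/16*a_3 + 3/16*a_4 + 1/16*a_5
  a_4 = 1/8*a_0 + 1/16*a_1 + 5/16*a_2 + 1/16*a_3 + 5/16*a_4 + 1/8*a_5

Substituting a_0 = 1 and a_5 = 0, rearrange to (I - Q) a = r where r[i] = P(i -> 0):
  [1, -3/16, 0, -1/16] . (a_1, a_2, a_3, a_4) = 1/16
  [-1/8, 1, -3/16, -1/8] . (a_1, a_2, a_3, a_4) = 3/16
  [-1/16, -3/16, 13/16, -3/16] . (a_1, a_2, a_3, a_4) = 5/16
  [-1/16, -5/16, -1/16, 11/16] . (a_1, a_2, a_3, a_4) = 1/8

Solving yields:
  a_1 = 31/197
  a_2 = 579/1576
  a_3 = 455/788
  a_4 = 655/1576

Starting state is 4, so the absorption probability is a_4 = 655/1576.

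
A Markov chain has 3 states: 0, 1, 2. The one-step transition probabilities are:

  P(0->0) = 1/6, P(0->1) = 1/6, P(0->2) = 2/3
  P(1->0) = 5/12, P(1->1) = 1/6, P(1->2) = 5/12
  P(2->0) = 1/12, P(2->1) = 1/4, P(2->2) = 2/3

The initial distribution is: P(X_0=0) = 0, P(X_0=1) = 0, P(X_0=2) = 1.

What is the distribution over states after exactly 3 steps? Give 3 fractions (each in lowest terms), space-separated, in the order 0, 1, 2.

Answer: 11/64 125/576 11/18

Derivation:
Propagating the distribution step by step (d_{t+1} = d_t * P):
d_0 = (0=0, 1=0, 2=1)
  d_1[0] = 0*1/6 + 0*5/12 + 1*1/12 = 1/12
  d_1[1] = 0*1/6 + 0*1/6 + 1*1/4 = 1/4
  d_1[2] = 0*2/3 + 0*5/12 + 1*2/3 = 2/3
d_1 = (0=1/12, 1=1/4, 2=2/3)
  d_2[0] = 1/12*1/6 + 1/4*5/12 + 2/3*1/12 = 25/144
  d_2[1] = 1/12*1/6 + 1/4*1/6 + 2/3*1/4 = 2/9
  d_2[2] = 1/12*2/3 + 1/4*5/12 + 2/3*2/3 = 29/48
d_2 = (0=25/144, 1=2/9, 2=29/48)
  d_3[0] = 25/144*1/6 + 2/9*5/12 + 29/48*1/12 = 11/64
  d_3[1] = 25/144*1/6 + 2/9*1/6 + 29/48*1/4 = 125/576
  d_3[2] = 25/144*2/3 + 2/9*5/12 + 29/48*2/3 = 11/18
d_3 = (0=11/64, 1=125/576, 2=11/18)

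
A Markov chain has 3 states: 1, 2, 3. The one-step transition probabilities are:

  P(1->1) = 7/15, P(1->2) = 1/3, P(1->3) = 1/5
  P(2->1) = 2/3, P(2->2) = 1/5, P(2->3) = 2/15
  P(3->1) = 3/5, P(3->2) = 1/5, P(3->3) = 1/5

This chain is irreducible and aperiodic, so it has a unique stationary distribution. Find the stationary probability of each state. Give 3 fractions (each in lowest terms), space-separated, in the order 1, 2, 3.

Answer: 6/11 3/11 2/11

Derivation:
The stationary distribution satisfies pi = pi * P, i.e.:
  pi_1 = 7/15*pi_1 + 2/3*pi_2 + 3/5*pi_3
  pi_2 = 1/3*pi_1 + 1/5*pi_2 + 1/5*pi_3
  pi_3 = 1/5*pi_1 + 2/15*pi_2 + 1/5*pi_3
with normalization: pi_1 + pi_2 + pi_3 = 1.

Using the first 2 balance equations plus normalization, the linear system A*pi = b is:
  [-8/15, 2/3, 3/5] . pi = 0
  [1/3, -4/5, 1/5] . pi = 0
  [1, 1, 1] . pi = 1

Solving yields:
  pi_1 = 6/11
  pi_2 = 3/11
  pi_3 = 2/11

Verification (pi * P):
  6/11*7/15 + 3/11*2/3 + 2/11*3/5 = 6/11 = pi_1  (ok)
  6/11*1/3 + 3/11*1/5 + 2/11*1/5 = 3/11 = pi_2  (ok)
  6/11*1/5 + 3/11*2/15 + 2/11*1/5 = 2/11 = pi_3  (ok)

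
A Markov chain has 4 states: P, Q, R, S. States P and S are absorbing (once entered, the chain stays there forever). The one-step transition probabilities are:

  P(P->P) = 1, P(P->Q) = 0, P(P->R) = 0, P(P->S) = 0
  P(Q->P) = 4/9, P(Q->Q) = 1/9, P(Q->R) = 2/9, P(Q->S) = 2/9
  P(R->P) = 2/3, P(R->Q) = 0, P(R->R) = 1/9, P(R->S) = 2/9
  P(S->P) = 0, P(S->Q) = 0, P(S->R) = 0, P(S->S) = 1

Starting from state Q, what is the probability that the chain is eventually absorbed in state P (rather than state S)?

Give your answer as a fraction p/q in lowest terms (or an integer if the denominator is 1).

Answer: 11/16

Derivation:
Let a_i = P(absorbed in P | start in state i).
Boundary conditions: a_P = 1, a_S = 0.
For each transient state i, a_i = sum_j P(i->j) * a_j:
  a_Q = 4/9*a_P + 1/9*a_Q + 2/9*a_R + 2/9*a_S
  a_R = 2/3*a_P + 0*a_Q + 1/9*a_R + 2/9*a_S

Substituting a_P = 1 and a_S = 0, rearrange to (I - Q) a = r where r[i] = P(i -> P):
  [8/9, -2/9] . (a_Q, a_R) = 4/9
  [0, 8/9] . (a_Q, a_R) = 2/3

Solving yields:
  a_Q = 11/16
  a_R = 3/4

Starting state is Q, so the absorption probability is a_Q = 11/16.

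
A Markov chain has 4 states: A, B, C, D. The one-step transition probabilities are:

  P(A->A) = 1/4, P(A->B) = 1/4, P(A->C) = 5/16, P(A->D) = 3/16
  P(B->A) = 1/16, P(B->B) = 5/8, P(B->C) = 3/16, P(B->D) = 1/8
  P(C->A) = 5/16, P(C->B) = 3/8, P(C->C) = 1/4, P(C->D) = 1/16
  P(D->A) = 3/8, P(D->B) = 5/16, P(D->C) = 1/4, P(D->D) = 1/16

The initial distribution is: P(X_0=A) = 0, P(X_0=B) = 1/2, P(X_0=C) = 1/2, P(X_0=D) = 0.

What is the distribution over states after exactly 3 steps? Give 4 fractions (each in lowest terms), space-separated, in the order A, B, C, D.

Propagating the distribution step by step (d_{t+1} = d_t * P):
d_0 = (A=0, B=1/2, C=1/2, D=0)
  d_1[A] = 0*1/4 + 1/2*1/16 + 1/2*5/16 + 0*3/8 = 3/16
  d_1[B] = 0*1/4 + 1/2*5/8 + 1/2*3/8 + 0*5/16 = 1/2
  d_1[C] = 0*5/16 + 1/2*3/16 + 1/2*1/4 + 0*1/4 = 7/32
  d_1[D] = 0*3/16 + 1/2*1/8 + 1/2*1/16 + 0*1/16 = 3/32
d_1 = (A=3/16, B=1/2, C=7/32, D=3/32)
  d_2[A] = 3/16*1/4 + 1/2*1/16 + 7/32*5/16 + 3/32*3/8 = 93/512
  d_2[B] = 3/16*1/4 + 1/2*5/8 + 7/32*3/8 + 3/32*5/16 = 241/512
  d_2[C] = 3/16*5/16 + 1/2*3/16 + 7/32*1/4 + 3/32*1/4 = 59/256
  d_2[D] = 3/16*3/16 + 1/2*1/8 + 7/32*1/16 + 3/32*1/16 = 15/128
d_2 = (A=93/512, B=241/512, C=59/256, D=15/128)
  d_3[A] = 93/512*1/4 + 241/512*1/16 + 59/256*5/16 + 15/128*3/8 = 1563/8192
  d_3[B] = 93/512*1/4 + 241/512*5/8 + 59/256*3/8 + 15/128*5/16 = 1895/4096
  d_3[C] = 93/512*5/16 + 241/512*3/16 + 59/256*1/4 + 15/128*1/4 = 475/2048
  d_3[D] = 93/512*3/16 + 241/512*1/8 + 59/256*1/16 + 15/128*1/16 = 939/8192
d_3 = (A=1563/8192, B=1895/4096, C=475/2048, D=939/8192)

Answer: 1563/8192 1895/4096 475/2048 939/8192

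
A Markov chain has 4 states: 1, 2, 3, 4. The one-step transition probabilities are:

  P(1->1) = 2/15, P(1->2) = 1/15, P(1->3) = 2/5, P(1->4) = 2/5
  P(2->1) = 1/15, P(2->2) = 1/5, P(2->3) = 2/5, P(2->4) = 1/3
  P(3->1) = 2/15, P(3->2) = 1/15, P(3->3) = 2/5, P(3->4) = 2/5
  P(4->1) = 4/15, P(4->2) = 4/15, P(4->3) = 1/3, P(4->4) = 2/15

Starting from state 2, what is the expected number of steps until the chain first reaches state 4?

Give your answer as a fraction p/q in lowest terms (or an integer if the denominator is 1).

Answer: 30/11

Derivation:
Let h_i = expected steps to first reach 4 from state i.
Boundary: h_4 = 0.
First-step equations for the other states:
  h_1 = 1 + 2/15*h_1 + 1/15*h_2 + 2/5*h_3 + 2/5*h_4
  h_2 = 1 + 1/15*h_1 + 1/5*h_2 + 2/5*h_3 + 1/3*h_4
  h_3 = 1 + 2/15*h_1 + 1/15*h_2 + 2/5*h_3 + 2/5*h_4

Substituting h_4 = 0 and rearranging gives the linear system (I - Q) h = 1:
  [13/15, -1/15, -2/5] . (h_1, h_2, h_3) = 1
  [-1/15, 4/5, -2/5] . (h_1, h_2, h_3) = 1
  [-2/15, -1/15, 3/5] . (h_1, h_2, h_3) = 1

Solving yields:
  h_1 = 195/77
  h_2 = 30/11
  h_3 = 195/77

Starting state is 2, so the expected hitting time is h_2 = 30/11.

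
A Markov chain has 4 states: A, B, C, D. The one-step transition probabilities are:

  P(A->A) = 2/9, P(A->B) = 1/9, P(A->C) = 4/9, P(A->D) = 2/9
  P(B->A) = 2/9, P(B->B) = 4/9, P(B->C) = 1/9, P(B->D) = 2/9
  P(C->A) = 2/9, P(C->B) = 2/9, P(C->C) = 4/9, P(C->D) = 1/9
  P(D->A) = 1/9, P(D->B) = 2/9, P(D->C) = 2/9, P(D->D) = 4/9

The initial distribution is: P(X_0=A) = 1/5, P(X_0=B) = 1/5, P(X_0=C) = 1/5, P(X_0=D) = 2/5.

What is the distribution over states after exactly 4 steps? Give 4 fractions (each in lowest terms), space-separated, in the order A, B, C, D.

Answer: 1279/6561 1693/6561 9967/32805 7978/32805

Derivation:
Propagating the distribution step by step (d_{t+1} = d_t * P):
d_0 = (A=1/5, B=1/5, C=1/5, D=2/5)
  d_1[A] = 1/5*2/9 + 1/5*2/9 + 1/5*2/9 + 2/5*1/9 = 8/45
  d_1[B] = 1/5*1/9 + 1/5*4/9 + 1/5*2/9 + 2/5*2/9 = 11/45
  d_1[C] = 1/5*4/9 + 1/5*1/9 + 1/5*4/9 + 2/5*2/9 = 13/45
  d_1[D] = 1/5*2/9 + 1/5*2/9 + 1/5*1/9 + 2/5*4/9 = 13/45
d_1 = (A=8/45, B=11/45, C=13/45, D=13/45)
  d_2[A] = 8/45*2/9 + 11/45*2/9 + 13/45*2/9 + 13/45*1/9 = 77/405
  d_2[B] = 8/45*1/9 + 11/45*4/9 + 13/45*2/9 + 13/45*2/9 = 104/405
  d_2[C] = 8/45*4/9 + 11/45*1/9 + 13/45*4/9 + 13/45*2/9 = 121/405
  d_2[D] = 8/45*2/9 + 11/45*2/9 + 13/45*1/9 + 13/45*4/9 = 103/405
d_2 = (A=77/405, B=104/405, C=121/405, D=103/405)
  d_3[A] = 77/405*2/9 + 104/405*2/9 + 121/405*2/9 + 103/405*1/9 = 707/3645
  d_3[B] = 77/405*1/9 + 104/405*4/9 + 121/405*2/9 + 103/405*2/9 = 941/3645
  d_3[C] = 77/405*4/9 + 104/405*1/9 + 121/405*4/9 + 103/405*2/9 = 1102/3645
  d_3[D] = 77/405*2/9 + 104/405*2/9 + 121/405*1/9 + 103/405*4/9 = 179/729
d_3 = (A=707/3645, B=941/3645, C=1102/3645, D=179/729)
  d_4[A] = 707/3645*2/9 + 941/3645*2/9 + 1102/3645*2/9 + 179/729*1/9 = 1279/6561
  d_4[B] = 707/3645*1/9 + 941/3645*4/9 + 1102/3645*2/9 + 179/729*2/9 = 1693/6561
  d_4[C] = 707/3645*4/9 + 941/3645*1/9 + 1102/3645*4/9 + 179/729*2/9 = 9967/32805
  d_4[D] = 707/3645*2/9 + 941/3645*2/9 + 1102/3645*1/9 + 179/729*4/9 = 7978/32805
d_4 = (A=1279/6561, B=1693/6561, C=9967/32805, D=7978/32805)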